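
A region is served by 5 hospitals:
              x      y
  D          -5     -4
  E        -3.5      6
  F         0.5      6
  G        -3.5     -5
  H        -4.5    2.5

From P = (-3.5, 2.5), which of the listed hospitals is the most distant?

Since √ is increasing, it suffices to compare squared distances:
|PD|² = (-3.5−(-5))² + (2.5−(-4))² = 2.25 + 42.25 = 44.5
|PE|² = (-3.5−(-3.5))² + (2.5−6)² = 0 + 12.25 = 12.25
|PF|² = (-3.5−0.5)² + (2.5−6)² = 16 + 12.25 = 28.25
|PG|² = (-3.5−(-3.5))² + (2.5−(-5))² = 0 + 56.25 = 56.25
|PH|² = (-3.5−(-4.5))² + (2.5−2.5)² = 1 + 0 = 1
The largest is to G.

G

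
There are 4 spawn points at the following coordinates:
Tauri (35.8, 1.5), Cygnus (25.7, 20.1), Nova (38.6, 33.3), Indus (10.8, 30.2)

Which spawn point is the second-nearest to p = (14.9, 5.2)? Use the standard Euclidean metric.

Since √ is increasing, it suffices to compare squared distances:
d²(p, Tauri) = (14.9−35.8)² + (5.2−1.5)² = 436.81 + 13.69 = 450.5
d²(p, Cygnus) = (14.9−25.7)² + (5.2−20.1)² = 116.64 + 222.01 = 338.65
d²(p, Nova) = (14.9−38.6)² + (5.2−33.3)² = 561.69 + 789.61 = 1351.3
d²(p, Indus) = (14.9−10.8)² + (5.2−30.2)² = 16.81 + 625 = 641.81
Sorted ascending: Cygnus, Tauri, Indus, … — the second-nearest is Tauri.

Tauri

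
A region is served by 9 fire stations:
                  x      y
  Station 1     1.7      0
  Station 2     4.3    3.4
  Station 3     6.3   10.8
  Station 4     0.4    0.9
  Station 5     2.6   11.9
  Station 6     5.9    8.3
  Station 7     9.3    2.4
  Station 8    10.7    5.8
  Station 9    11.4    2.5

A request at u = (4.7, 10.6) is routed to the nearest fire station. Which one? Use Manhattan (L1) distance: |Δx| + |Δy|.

Station 3

d(u, Station 1) = |4.7−1.7| + |10.6−0| = 3 + 10.6 = 13.6
d(u, Station 2) = |4.7−4.3| + |10.6−3.4| = 0.4 + 7.2 = 7.6
d(u, Station 3) = |4.7−6.3| + |10.6−10.8| = 1.6 + 0.2 = 1.8
d(u, Station 4) = |4.7−0.4| + |10.6−0.9| = 4.3 + 9.7 = 14
d(u, Station 5) = |4.7−2.6| + |10.6−11.9| = 2.1 + 1.3 = 3.4
d(u, Station 6) = |4.7−5.9| + |10.6−8.3| = 1.2 + 2.3 = 3.5
d(u, Station 7) = |4.7−9.3| + |10.6−2.4| = 4.6 + 8.2 = 12.8
d(u, Station 8) = |4.7−10.7| + |10.6−5.8| = 6 + 4.8 = 10.8
d(u, Station 9) = |4.7−11.4| + |10.6−2.5| = 6.7 + 8.1 = 14.8
Minimum is at Station 3.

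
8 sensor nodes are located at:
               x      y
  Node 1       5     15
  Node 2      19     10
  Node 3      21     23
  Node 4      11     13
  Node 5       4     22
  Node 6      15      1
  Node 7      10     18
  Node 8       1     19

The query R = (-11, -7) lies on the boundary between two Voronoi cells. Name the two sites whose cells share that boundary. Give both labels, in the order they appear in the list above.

Squared distances from R to each site:
d²(R, Node 1) = (-11−5)² + (-7−15)² = 256 + 484 = 740
d²(R, Node 2) = (-11−19)² + (-7−10)² = 900 + 289 = 1189
d²(R, Node 3) = (-11−21)² + (-7−23)² = 1024 + 900 = 1924
d²(R, Node 4) = (-11−11)² + (-7−13)² = 484 + 400 = 884
d²(R, Node 5) = (-11−4)² + (-7−22)² = 225 + 841 = 1066
d²(R, Node 6) = (-11−15)² + (-7−1)² = 676 + 64 = 740
d²(R, Node 7) = (-11−10)² + (-7−18)² = 441 + 625 = 1066
d²(R, Node 8) = (-11−1)² + (-7−19)² = 144 + 676 = 820
R is equidistant from Node 1 and Node 6 (both at squared distance 740), and every other site is strictly farther — so R lies on the Node 1–Node 6 Voronoi edge.

Node 1 and Node 6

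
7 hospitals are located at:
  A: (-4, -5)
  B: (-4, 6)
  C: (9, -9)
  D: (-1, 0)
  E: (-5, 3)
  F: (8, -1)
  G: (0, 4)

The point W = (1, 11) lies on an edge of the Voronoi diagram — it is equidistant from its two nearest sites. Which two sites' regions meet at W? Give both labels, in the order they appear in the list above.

B and G

Squared distances from W to each site:
|WA|² = (1−(-4))² + (11−(-5))² = 25 + 256 = 281
|WB|² = (1−(-4))² + (11−6)² = 25 + 25 = 50
|WC|² = (1−9)² + (11−(-9))² = 64 + 400 = 464
|WD|² = (1−(-1))² + (11−0)² = 4 + 121 = 125
|WE|² = (1−(-5))² + (11−3)² = 36 + 64 = 100
|WF|² = (1−8)² + (11−(-1))² = 49 + 144 = 193
|WG|² = (1−0)² + (11−4)² = 1 + 49 = 50
W is equidistant from B and G (both at squared distance 50), and every other site is strictly farther — so W lies on the B–G Voronoi edge.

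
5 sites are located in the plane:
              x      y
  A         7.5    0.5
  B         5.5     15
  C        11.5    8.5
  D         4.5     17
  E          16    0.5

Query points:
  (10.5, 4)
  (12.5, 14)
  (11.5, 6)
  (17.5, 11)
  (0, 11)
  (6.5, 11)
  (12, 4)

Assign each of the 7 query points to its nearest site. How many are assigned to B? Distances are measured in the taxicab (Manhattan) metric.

(10.5, 4) — d to each: A:6.5, B:16, C:5.5, D:19, E:9 → nearest is C
(12.5, 14) — d to each: A:18.5, B:8, C:6.5, D:11, E:17 → nearest is C
(11.5, 6) — d to each: A:9.5, B:15, C:2.5, D:18, E:10 → nearest is C
(17.5, 11) — d to each: A:20.5, B:16, C:8.5, D:19, E:12 → nearest is C
(0, 11) — d to each: A:18, B:9.5, C:14, D:10.5, E:26.5 → nearest is B
(6.5, 11) — d to each: A:11.5, B:5, C:7.5, D:8, E:20 → nearest is B
(12, 4) — d to each: A:8, B:17.5, C:5, D:20.5, E:7.5 → nearest is C
2 of the 7 points have B as nearest.

2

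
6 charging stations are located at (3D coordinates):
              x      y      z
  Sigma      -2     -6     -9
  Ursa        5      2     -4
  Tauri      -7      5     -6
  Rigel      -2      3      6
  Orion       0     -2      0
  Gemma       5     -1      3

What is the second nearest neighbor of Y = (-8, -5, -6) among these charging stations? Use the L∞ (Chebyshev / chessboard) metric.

d(Y, Sigma) = max(6, 1, 3) = 6
d(Y, Ursa) = max(13, 7, 2) = 13
d(Y, Tauri) = max(1, 10, 0) = 10
d(Y, Rigel) = max(6, 8, 12) = 12
d(Y, Orion) = max(8, 3, 6) = 8
d(Y, Gemma) = max(13, 4, 9) = 13
Sorted ascending: Sigma, Orion, Tauri, … — the second-nearest is Orion.

Orion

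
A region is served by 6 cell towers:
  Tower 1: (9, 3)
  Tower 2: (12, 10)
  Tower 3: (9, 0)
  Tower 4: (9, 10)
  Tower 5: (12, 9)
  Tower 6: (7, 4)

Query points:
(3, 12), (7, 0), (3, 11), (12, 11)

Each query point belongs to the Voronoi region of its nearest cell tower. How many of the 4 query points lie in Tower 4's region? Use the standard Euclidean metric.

2

(3, 12) — d² to each: Tower 1:117, Tower 2:85, Tower 3:180, Tower 4:40, Tower 5:90, Tower 6:80 → nearest is Tower 4
(7, 0) — d² to each: Tower 1:13, Tower 2:125, Tower 3:4, Tower 4:104, Tower 5:106, Tower 6:16 → nearest is Tower 3
(3, 11) — d² to each: Tower 1:100, Tower 2:82, Tower 3:157, Tower 4:37, Tower 5:85, Tower 6:65 → nearest is Tower 4
(12, 11) — d² to each: Tower 1:73, Tower 2:1, Tower 3:130, Tower 4:10, Tower 5:4, Tower 6:74 → nearest is Tower 2
2 of the 4 points have Tower 4 as nearest.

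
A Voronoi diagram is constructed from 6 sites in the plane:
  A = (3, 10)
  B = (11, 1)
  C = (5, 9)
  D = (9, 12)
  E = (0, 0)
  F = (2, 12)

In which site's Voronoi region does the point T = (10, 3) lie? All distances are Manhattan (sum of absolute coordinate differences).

B

d(T,A) = |10−3| + |3−10| = 7 + 7 = 14
d(T,B) = |10−11| + |3−1| = 1 + 2 = 3
d(T,C) = |10−5| + |3−9| = 5 + 6 = 11
d(T,D) = |10−9| + |3−12| = 1 + 9 = 10
d(T,E) = |10−0| + |3−0| = 10 + 3 = 13
d(T,F) = |10−2| + |3−12| = 8 + 9 = 17
Minimum is at B.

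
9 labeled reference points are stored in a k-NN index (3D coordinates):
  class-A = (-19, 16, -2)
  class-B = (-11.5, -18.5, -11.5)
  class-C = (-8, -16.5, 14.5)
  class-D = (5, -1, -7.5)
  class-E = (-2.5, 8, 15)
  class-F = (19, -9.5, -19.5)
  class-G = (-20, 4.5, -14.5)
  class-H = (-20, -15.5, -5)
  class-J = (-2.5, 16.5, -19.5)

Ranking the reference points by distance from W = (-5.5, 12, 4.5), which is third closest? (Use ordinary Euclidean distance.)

class-D

Squared Euclidean distances:
d²(W, class-A) = (-5.5−(-19))² + (12−16)² + (4.5−(-2))² = 182.25 + 16 + 42.25 = 240.5
d²(W, class-B) = (-5.5−(-11.5))² + (12−(-18.5))² + (4.5−(-11.5))² = 36 + 930.25 + 256 = 1222.25
d²(W, class-C) = (-5.5−(-8))² + (12−(-16.5))² + (4.5−14.5)² = 6.25 + 812.25 + 100 = 918.5
d²(W, class-D) = (-5.5−5)² + (12−(-1))² + (4.5−(-7.5))² = 110.25 + 169 + 144 = 423.25
d²(W, class-E) = (-5.5−(-2.5))² + (12−8)² + (4.5−15)² = 9 + 16 + 110.25 = 135.25
d²(W, class-F) = (-5.5−19)² + (12−(-9.5))² + (4.5−(-19.5))² = 600.25 + 462.25 + 576 = 1638.5
d²(W, class-G) = (-5.5−(-20))² + (12−4.5)² + (4.5−(-14.5))² = 210.25 + 56.25 + 361 = 627.5
d²(W, class-H) = (-5.5−(-20))² + (12−(-15.5))² + (4.5−(-5))² = 210.25 + 756.25 + 90.25 = 1056.75
d²(W, class-J) = (-5.5−(-2.5))² + (12−16.5)² + (4.5−(-19.5))² = 9 + 20.25 + 576 = 605.25
Sorted ascending: class-E, class-A, class-D, class-J, … — the third-nearest is class-D.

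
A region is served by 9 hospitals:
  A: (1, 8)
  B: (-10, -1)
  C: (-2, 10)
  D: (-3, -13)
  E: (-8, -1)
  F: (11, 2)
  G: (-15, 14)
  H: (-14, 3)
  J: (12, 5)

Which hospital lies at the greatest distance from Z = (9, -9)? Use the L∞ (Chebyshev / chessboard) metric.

G

d(Z,A) = max(8, 17) = 17
d(Z,B) = max(19, 8) = 19
d(Z,C) = max(11, 19) = 19
d(Z,D) = max(12, 4) = 12
d(Z,E) = max(17, 8) = 17
d(Z,F) = max(2, 11) = 11
d(Z,G) = max(24, 23) = 24
d(Z,H) = max(23, 12) = 23
d(Z,J) = max(3, 14) = 14
The largest is to G.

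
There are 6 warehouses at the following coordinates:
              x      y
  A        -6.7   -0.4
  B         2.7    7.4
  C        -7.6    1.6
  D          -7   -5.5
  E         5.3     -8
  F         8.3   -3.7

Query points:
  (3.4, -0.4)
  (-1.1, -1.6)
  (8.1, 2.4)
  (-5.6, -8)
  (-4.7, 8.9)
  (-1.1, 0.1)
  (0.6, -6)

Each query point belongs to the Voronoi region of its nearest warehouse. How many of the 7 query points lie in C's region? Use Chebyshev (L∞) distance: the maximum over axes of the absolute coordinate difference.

(3.4, -0.4) — d to each: A:10.1, B:7.8, C:11, D:10.4, E:7.6, F:4.9 → nearest is F
(-1.1, -1.6) — d to each: A:5.6, B:9, C:6.5, D:5.9, E:6.4, F:9.4 → nearest is A
(8.1, 2.4) — d to each: A:14.8, B:5.4, C:15.7, D:15.1, E:10.4, F:6.1 → nearest is B
(-5.6, -8) — d to each: A:7.6, B:15.4, C:9.6, D:2.5, E:10.9, F:13.9 → nearest is D
(-4.7, 8.9) — d to each: A:9.3, B:7.4, C:7.3, D:14.4, E:16.9, F:13 → nearest is C
(-1.1, 0.1) — d to each: A:5.6, B:7.3, C:6.5, D:5.9, E:8.1, F:9.4 → nearest is A
(0.6, -6) — d to each: A:7.3, B:13.4, C:8.2, D:7.6, E:4.7, F:7.7 → nearest is E
1 of the 7 points has C as nearest.

1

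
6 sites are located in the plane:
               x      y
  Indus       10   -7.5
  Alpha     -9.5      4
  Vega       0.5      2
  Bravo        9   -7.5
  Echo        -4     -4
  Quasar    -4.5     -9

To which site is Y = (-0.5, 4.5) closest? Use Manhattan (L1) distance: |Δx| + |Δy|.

Vega

d(Y, Indus) = |-0.5−10| + |4.5−(-7.5)| = 10.5 + 12 = 22.5
d(Y, Alpha) = |-0.5−(-9.5)| + |4.5−4| = 9 + 0.5 = 9.5
d(Y, Vega) = |-0.5−0.5| + |4.5−2| = 1 + 2.5 = 3.5
d(Y, Bravo) = |-0.5−9| + |4.5−(-7.5)| = 9.5 + 12 = 21.5
d(Y, Echo) = |-0.5−(-4)| + |4.5−(-4)| = 3.5 + 8.5 = 12
d(Y, Quasar) = |-0.5−(-4.5)| + |4.5−(-9)| = 4 + 13.5 = 17.5
The smallest is to Vega, so Y lies in the Voronoi region of Vega.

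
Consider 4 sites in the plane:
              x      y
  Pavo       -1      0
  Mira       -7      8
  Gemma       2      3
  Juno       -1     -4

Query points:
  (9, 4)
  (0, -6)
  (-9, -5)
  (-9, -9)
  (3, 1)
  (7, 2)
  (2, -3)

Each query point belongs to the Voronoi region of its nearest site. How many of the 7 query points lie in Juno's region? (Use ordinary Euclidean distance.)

(9, 4) — d² to each: Pavo:116, Mira:272, Gemma:50, Juno:164 → nearest is Gemma
(0, -6) — d² to each: Pavo:37, Mira:245, Gemma:85, Juno:5 → nearest is Juno
(-9, -5) — d² to each: Pavo:89, Mira:173, Gemma:185, Juno:65 → nearest is Juno
(-9, -9) — d² to each: Pavo:145, Mira:293, Gemma:265, Juno:89 → nearest is Juno
(3, 1) — d² to each: Pavo:17, Mira:149, Gemma:5, Juno:41 → nearest is Gemma
(7, 2) — d² to each: Pavo:68, Mira:232, Gemma:26, Juno:100 → nearest is Gemma
(2, -3) — d² to each: Pavo:18, Mira:202, Gemma:36, Juno:10 → nearest is Juno
4 of the 7 points have Juno as nearest.

4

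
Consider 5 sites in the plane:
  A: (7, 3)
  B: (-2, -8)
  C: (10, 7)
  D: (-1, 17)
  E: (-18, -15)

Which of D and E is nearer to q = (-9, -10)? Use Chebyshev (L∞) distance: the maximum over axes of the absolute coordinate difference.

d(q,D) = max(8, 27) = 27
d(q,E) = max(9, 5) = 9
27 > 9, so E is closer.

E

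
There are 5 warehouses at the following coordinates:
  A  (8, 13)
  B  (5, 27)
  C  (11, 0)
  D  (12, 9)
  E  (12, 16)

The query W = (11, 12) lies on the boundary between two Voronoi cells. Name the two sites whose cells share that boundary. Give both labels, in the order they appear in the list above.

Squared distances from W to each site:
|WA|² = (11−8)² + (12−13)² = 9 + 1 = 10
|WB|² = (11−5)² + (12−27)² = 36 + 225 = 261
|WC|² = (11−11)² + (12−0)² = 0 + 144 = 144
|WD|² = (11−12)² + (12−9)² = 1 + 9 = 10
|WE|² = (11−12)² + (12−16)² = 1 + 16 = 17
W is equidistant from A and D (both at squared distance 10), and every other site is strictly farther — so W lies on the A–D Voronoi edge.

A and D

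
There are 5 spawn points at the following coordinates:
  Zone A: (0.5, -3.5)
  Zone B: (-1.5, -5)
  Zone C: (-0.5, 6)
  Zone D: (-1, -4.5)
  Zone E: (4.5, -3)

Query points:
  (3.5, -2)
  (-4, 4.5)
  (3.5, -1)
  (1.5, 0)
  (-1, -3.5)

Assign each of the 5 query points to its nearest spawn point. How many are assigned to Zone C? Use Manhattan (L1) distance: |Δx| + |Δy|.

1

(3.5, -2) — d to each: Zone A:4.5, Zone B:8, Zone C:12, Zone D:7, Zone E:2 → nearest is Zone E
(-4, 4.5) — d to each: Zone A:12.5, Zone B:12, Zone C:5, Zone D:12, Zone E:16 → nearest is Zone C
(3.5, -1) — d to each: Zone A:5.5, Zone B:9, Zone C:11, Zone D:8, Zone E:3 → nearest is Zone E
(1.5, 0) — d to each: Zone A:4.5, Zone B:8, Zone C:8, Zone D:7, Zone E:6 → nearest is Zone A
(-1, -3.5) — d to each: Zone A:1.5, Zone B:2, Zone C:10, Zone D:1, Zone E:6 → nearest is Zone D
1 of the 5 points has Zone C as nearest.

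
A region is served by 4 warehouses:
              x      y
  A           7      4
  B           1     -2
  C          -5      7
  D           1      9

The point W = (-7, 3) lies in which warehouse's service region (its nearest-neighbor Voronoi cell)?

Since √ is increasing, it suffices to compare squared distances:
|WA|² = 196 + 1 = 197
|WB|² = 64 + 25 = 89
|WC|² = 4 + 16 = 20
|WD|² = 64 + 36 = 100
C is nearest.

C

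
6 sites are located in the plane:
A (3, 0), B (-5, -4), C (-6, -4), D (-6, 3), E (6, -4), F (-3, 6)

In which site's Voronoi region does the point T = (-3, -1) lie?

Compare squared distances (the ordering matches that of the actual distances):
|TA|² = 36 + 1 = 37
|TB|² = 4 + 9 = 13
|TC|² = 9 + 9 = 18
|TD|² = 9 + 16 = 25
|TE|² = 81 + 9 = 90
|TF|² = 0 + 49 = 49
The smallest is to B, so T lies in the Voronoi region of B.

B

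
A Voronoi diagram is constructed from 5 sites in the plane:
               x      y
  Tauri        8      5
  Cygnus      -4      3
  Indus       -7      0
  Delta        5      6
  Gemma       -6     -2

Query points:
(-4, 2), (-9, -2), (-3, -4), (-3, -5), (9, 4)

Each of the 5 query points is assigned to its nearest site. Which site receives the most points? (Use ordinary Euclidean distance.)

Gemma

(-4, 2) — d² to each: Tauri:153, Cygnus:1, Indus:13, Delta:97, Gemma:20 → nearest is Cygnus
(-9, -2) — d² to each: Tauri:338, Cygnus:50, Indus:8, Delta:260, Gemma:9 → nearest is Indus
(-3, -4) — d² to each: Tauri:202, Cygnus:50, Indus:32, Delta:164, Gemma:13 → nearest is Gemma
(-3, -5) — d² to each: Tauri:221, Cygnus:65, Indus:41, Delta:185, Gemma:18 → nearest is Gemma
(9, 4) — d² to each: Tauri:2, Cygnus:170, Indus:272, Delta:20, Gemma:261 → nearest is Tauri
Tally — Tauri:1, Cygnus:1, Indus:1, Gemma:2. Gemma captures the most (2).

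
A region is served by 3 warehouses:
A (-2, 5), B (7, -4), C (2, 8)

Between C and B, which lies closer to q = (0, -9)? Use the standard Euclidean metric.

Compare squared distances:
|qC|² = (0−2)² + (-9−8)² = 4 + 289 = 293
|qB|² = (0−7)² + (-9−(-4))² = 49 + 25 = 74
293 > 74, so B is closer.

B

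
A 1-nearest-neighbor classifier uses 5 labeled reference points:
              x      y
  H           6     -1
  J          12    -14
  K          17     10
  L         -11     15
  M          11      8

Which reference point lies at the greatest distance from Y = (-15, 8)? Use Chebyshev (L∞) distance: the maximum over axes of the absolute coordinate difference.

d(Y,H) = max(21, 9) = 21
d(Y,J) = max(27, 22) = 27
d(Y,K) = max(32, 2) = 32
d(Y,L) = max(4, 7) = 7
d(Y,M) = max(26, 0) = 26
The largest is to K.

K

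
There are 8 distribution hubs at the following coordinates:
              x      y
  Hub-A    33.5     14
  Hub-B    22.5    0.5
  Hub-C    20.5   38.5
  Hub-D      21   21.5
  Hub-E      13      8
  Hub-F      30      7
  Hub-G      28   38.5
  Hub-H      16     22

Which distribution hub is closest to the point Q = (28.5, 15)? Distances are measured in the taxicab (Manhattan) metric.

d(Q, Hub-A) = |28.5−33.5| + |15−14| = 5 + 1 = 6
d(Q, Hub-B) = |28.5−22.5| + |15−0.5| = 6 + 14.5 = 20.5
d(Q, Hub-C) = |28.5−20.5| + |15−38.5| = 8 + 23.5 = 31.5
d(Q, Hub-D) = |28.5−21| + |15−21.5| = 7.5 + 6.5 = 14
d(Q, Hub-E) = |28.5−13| + |15−8| = 15.5 + 7 = 22.5
d(Q, Hub-F) = |28.5−30| + |15−7| = 1.5 + 8 = 9.5
d(Q, Hub-G) = |28.5−28| + |15−38.5| = 0.5 + 23.5 = 24
d(Q, Hub-H) = |28.5−16| + |15−22| = 12.5 + 7 = 19.5
The smallest is to Hub-A, so Q lies in the Voronoi region of Hub-A.

Hub-A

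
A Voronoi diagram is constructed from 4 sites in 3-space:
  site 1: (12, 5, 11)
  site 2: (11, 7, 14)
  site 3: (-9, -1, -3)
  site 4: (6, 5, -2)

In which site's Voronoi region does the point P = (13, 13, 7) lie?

Squared Euclidean distances:
d²(P, site 1) = (13−12)² + (13−5)² + (7−11)² = 1 + 64 + 16 = 81
d²(P, site 2) = (13−11)² + (13−7)² + (7−14)² = 4 + 36 + 49 = 89
d²(P, site 3) = (13−(-9))² + (13−(-1))² + (7−(-3))² = 484 + 196 + 100 = 780
d²(P, site 4) = (13−6)² + (13−5)² + (7−(-2))² = 49 + 64 + 81 = 194
site 1 is nearest.

site 1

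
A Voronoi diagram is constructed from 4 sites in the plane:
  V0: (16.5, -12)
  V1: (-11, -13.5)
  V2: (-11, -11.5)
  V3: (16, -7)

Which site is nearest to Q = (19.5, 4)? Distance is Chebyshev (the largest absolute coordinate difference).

V3

d(Q,V0) = max(3, 16) = 16
d(Q,V1) = max(30.5, 17.5) = 30.5
d(Q,V2) = max(30.5, 15.5) = 30.5
d(Q,V3) = max(3.5, 11) = 11
Minimum is at V3.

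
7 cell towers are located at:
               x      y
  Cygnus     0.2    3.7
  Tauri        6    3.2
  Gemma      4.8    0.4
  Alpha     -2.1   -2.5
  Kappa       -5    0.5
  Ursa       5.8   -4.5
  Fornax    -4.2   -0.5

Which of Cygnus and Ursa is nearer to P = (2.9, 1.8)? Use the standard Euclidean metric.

Cygnus

Compare squared distances:
d²(P, Cygnus) = (2.9−0.2)² + (1.8−3.7)² = 7.29 + 3.61 = 10.9
d²(P, Ursa) = (2.9−5.8)² + (1.8−(-4.5))² = 8.41 + 39.69 = 48.1
10.9 < 48.1, so Cygnus is closer.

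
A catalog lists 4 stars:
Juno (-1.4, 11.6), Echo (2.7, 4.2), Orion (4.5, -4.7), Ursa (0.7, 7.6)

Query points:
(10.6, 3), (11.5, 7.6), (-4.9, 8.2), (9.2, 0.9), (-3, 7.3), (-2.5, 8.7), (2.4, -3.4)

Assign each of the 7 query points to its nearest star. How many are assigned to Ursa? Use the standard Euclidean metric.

(10.6, 3) — d² to each: Juno:217.96, Echo:63.85, Orion:96.5, Ursa:119.17 → nearest is Echo
(11.5, 7.6) — d² to each: Juno:182.41, Echo:89, Orion:200.29, Ursa:116.64 → nearest is Echo
(-4.9, 8.2) — d² to each: Juno:23.81, Echo:73.76, Orion:254.77, Ursa:31.72 → nearest is Juno
(9.2, 0.9) — d² to each: Juno:226.85, Echo:53.14, Orion:53.45, Ursa:117.14 → nearest is Echo
(-3, 7.3) — d² to each: Juno:21.05, Echo:42.1, Orion:200.25, Ursa:13.78 → nearest is Ursa
(-2.5, 8.7) — d² to each: Juno:9.62, Echo:47.29, Orion:228.56, Ursa:11.45 → nearest is Juno
(2.4, -3.4) — d² to each: Juno:239.44, Echo:57.85, Orion:6.1, Ursa:123.89 → nearest is Orion
1 of the 7 points has Ursa as nearest.

1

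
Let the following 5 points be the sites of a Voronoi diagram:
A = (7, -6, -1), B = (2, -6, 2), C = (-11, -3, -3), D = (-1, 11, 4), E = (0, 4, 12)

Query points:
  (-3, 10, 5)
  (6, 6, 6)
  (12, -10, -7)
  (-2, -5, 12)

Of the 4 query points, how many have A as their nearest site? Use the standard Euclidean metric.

1

(-3, 10, 5) — d² to each: A:392, B:290, C:297, D:6, E:94 → nearest is D
(6, 6, 6) — d² to each: A:194, B:176, C:451, D:78, E:76 → nearest is E
(12, -10, -7) — d² to each: A:77, B:197, C:594, D:731, E:701 → nearest is A
(-2, -5, 12) — d² to each: A:251, B:117, C:310, D:321, E:85 → nearest is E
1 of the 4 points has A as nearest.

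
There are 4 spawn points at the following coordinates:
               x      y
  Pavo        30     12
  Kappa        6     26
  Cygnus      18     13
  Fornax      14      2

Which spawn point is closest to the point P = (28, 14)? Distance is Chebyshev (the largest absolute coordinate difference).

Pavo

d(P, Pavo) = max(2, 2) = 2
d(P, Kappa) = max(22, 12) = 22
d(P, Cygnus) = max(10, 1) = 10
d(P, Fornax) = max(14, 12) = 14
Pavo is nearest.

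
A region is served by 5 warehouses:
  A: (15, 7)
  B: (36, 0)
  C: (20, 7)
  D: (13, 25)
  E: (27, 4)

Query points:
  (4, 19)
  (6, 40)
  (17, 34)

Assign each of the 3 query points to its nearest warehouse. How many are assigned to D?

(4, 19) — d² to each: A:265, B:1385, C:400, D:117, E:754 → nearest is D
(6, 40) — d² to each: A:1170, B:2500, C:1285, D:274, E:1737 → nearest is D
(17, 34) — d² to each: A:733, B:1517, C:738, D:97, E:1000 → nearest is D
3 of the 3 points have D as nearest.

3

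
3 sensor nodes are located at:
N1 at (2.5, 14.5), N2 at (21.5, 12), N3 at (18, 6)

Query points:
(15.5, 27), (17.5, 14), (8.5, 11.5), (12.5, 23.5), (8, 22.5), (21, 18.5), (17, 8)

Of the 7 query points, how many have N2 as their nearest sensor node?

(15.5, 27) — d² to each: N1:325.25, N2:261, N3:447.25 → nearest is N2
(17.5, 14) — d² to each: N1:225.25, N2:20, N3:64.25 → nearest is N2
(8.5, 11.5) — d² to each: N1:45, N2:169.25, N3:120.5 → nearest is N1
(12.5, 23.5) — d² to each: N1:181, N2:213.25, N3:336.5 → nearest is N1
(8, 22.5) — d² to each: N1:94.25, N2:292.5, N3:372.25 → nearest is N1
(21, 18.5) — d² to each: N1:358.25, N2:42.5, N3:165.25 → nearest is N2
(17, 8) — d² to each: N1:252.5, N2:36.25, N3:5 → nearest is N3
3 of the 7 points have N2 as nearest.

3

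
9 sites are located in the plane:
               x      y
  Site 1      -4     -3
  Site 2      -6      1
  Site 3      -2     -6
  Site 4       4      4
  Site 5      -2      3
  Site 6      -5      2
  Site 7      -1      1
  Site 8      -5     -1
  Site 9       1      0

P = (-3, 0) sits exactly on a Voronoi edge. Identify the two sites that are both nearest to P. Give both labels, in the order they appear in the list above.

Site 7 and Site 8

Squared distances from P to each site:
d²(P, Site 1) = (-3−(-4))² + (0−(-3))² = 1 + 9 = 10
d²(P, Site 2) = (-3−(-6))² + (0−1)² = 9 + 1 = 10
d²(P, Site 3) = (-3−(-2))² + (0−(-6))² = 1 + 36 = 37
d²(P, Site 4) = (-3−4)² + (0−4)² = 49 + 16 = 65
d²(P, Site 5) = (-3−(-2))² + (0−3)² = 1 + 9 = 10
d²(P, Site 6) = (-3−(-5))² + (0−2)² = 4 + 4 = 8
d²(P, Site 7) = (-3−(-1))² + (0−1)² = 4 + 1 = 5
d²(P, Site 8) = (-3−(-5))² + (0−(-1))² = 4 + 1 = 5
d²(P, Site 9) = (-3−1)² + (0−0)² = 16 + 0 = 16
P is equidistant from Site 7 and Site 8 (both at squared distance 5), and every other site is strictly farther — so P lies on the Site 7–Site 8 Voronoi edge.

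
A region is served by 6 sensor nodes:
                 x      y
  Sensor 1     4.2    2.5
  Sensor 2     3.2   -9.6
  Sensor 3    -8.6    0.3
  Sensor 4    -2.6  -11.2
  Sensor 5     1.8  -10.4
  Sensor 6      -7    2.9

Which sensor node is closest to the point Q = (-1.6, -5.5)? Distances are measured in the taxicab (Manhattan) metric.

d(Q, Sensor 1) = |-1.6−4.2| + |-5.5−2.5| = 5.8 + 8 = 13.8
d(Q, Sensor 2) = |-1.6−3.2| + |-5.5−(-9.6)| = 4.8 + 4.1 = 8.9
d(Q, Sensor 3) = |-1.6−(-8.6)| + |-5.5−0.3| = 7 + 5.8 = 12.8
d(Q, Sensor 4) = |-1.6−(-2.6)| + |-5.5−(-11.2)| = 1 + 5.7 = 6.7
d(Q, Sensor 5) = |-1.6−1.8| + |-5.5−(-10.4)| = 3.4 + 4.9 = 8.3
d(Q, Sensor 6) = |-1.6−(-7)| + |-5.5−2.9| = 5.4 + 8.4 = 13.8
Minimum is at Sensor 4.

Sensor 4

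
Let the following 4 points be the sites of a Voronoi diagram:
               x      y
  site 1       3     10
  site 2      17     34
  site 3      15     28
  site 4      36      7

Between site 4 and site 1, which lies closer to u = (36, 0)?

site 4

Compare squared distances:
d²(u, site 4) = (36−36)² + (0−7)² = 0 + 49 = 49
d²(u, site 1) = (36−3)² + (0−10)² = 1089 + 100 = 1189
49 < 1189, so site 4 is closer.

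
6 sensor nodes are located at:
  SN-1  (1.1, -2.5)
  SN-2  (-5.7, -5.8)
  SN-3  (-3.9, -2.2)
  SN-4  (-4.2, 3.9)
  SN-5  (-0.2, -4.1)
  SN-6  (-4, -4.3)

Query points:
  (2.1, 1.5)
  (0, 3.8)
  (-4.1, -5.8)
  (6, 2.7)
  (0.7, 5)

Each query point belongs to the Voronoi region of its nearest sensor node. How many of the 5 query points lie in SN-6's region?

1

(2.1, 1.5) — d² to each: SN-1:17, SN-2:114.13, SN-3:49.69, SN-4:45.45, SN-5:36.65, SN-6:70.85 → nearest is SN-1
(0, 3.8) — d² to each: SN-1:40.9, SN-2:124.65, SN-3:51.21, SN-4:17.65, SN-5:62.45, SN-6:81.61 → nearest is SN-4
(-4.1, -5.8) — d² to each: SN-1:37.93, SN-2:2.56, SN-3:13, SN-4:94.1, SN-5:18.1, SN-6:2.26 → nearest is SN-6
(6, 2.7) — d² to each: SN-1:51.05, SN-2:209.14, SN-3:122.02, SN-4:105.48, SN-5:84.68, SN-6:149 → nearest is SN-1
(0.7, 5) — d² to each: SN-1:56.41, SN-2:157.6, SN-3:73, SN-4:25.22, SN-5:83.62, SN-6:108.58 → nearest is SN-4
1 of the 5 points has SN-6 as nearest.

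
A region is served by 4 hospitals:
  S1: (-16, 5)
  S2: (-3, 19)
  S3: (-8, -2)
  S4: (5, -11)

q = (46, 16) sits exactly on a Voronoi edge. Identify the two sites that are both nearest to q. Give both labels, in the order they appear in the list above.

Squared distances from q to each site:
|qS1|² = (46−(-16))² + (16−5)² = 3844 + 121 = 3965
|qS2|² = (46−(-3))² + (16−19)² = 2401 + 9 = 2410
|qS3|² = (46−(-8))² + (16−(-2))² = 2916 + 324 = 3240
|qS4|² = (46−5)² + (16−(-11))² = 1681 + 729 = 2410
q is equidistant from S2 and S4 (both at squared distance 2410), and every other site is strictly farther — so q lies on the S2–S4 Voronoi edge.

S2 and S4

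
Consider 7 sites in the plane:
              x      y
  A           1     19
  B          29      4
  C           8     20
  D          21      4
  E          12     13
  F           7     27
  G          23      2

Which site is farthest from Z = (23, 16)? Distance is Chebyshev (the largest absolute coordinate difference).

A

d(Z,A) = max(22, 3) = 22
d(Z,B) = max(6, 12) = 12
d(Z,C) = max(15, 4) = 15
d(Z,D) = max(2, 12) = 12
d(Z,E) = max(11, 3) = 11
d(Z,F) = max(16, 11) = 16
d(Z,G) = max(0, 14) = 14
The largest is to A.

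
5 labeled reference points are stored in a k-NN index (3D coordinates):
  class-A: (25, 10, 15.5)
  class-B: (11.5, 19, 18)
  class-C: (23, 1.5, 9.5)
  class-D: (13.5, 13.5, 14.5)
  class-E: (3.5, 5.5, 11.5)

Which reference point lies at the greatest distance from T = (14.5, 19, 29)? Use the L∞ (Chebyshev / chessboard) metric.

d(T, class-A) = max(10.5, 9, 13.5) = 13.5
d(T, class-B) = max(3, 0, 11) = 11
d(T, class-C) = max(8.5, 17.5, 19.5) = 19.5
d(T, class-D) = max(1, 5.5, 14.5) = 14.5
d(T, class-E) = max(11, 13.5, 17.5) = 17.5
The largest is to class-C.

class-C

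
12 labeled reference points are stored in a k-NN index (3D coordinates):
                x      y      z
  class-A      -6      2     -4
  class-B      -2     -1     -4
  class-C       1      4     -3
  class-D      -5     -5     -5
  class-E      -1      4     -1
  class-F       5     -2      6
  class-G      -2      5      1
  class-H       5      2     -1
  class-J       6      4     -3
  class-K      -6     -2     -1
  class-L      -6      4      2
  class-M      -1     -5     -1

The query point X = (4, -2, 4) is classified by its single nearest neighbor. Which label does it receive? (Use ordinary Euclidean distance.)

Squared Euclidean distances:
d²(X, class-A) = 100 + 16 + 64 = 180
d²(X, class-B) = 36 + 1 + 64 = 101
d²(X, class-C) = 9 + 36 + 49 = 94
d²(X, class-D) = 81 + 9 + 81 = 171
d²(X, class-E) = 25 + 36 + 25 = 86
d²(X, class-F) = 1 + 0 + 4 = 5
d²(X, class-G) = 36 + 49 + 9 = 94
d²(X, class-H) = 1 + 16 + 25 = 42
d²(X, class-J) = 4 + 36 + 49 = 89
d²(X, class-K) = 100 + 0 + 25 = 125
d²(X, class-L) = 100 + 36 + 4 = 140
d²(X, class-M) = 25 + 9 + 25 = 59
class-F is nearest.

class-F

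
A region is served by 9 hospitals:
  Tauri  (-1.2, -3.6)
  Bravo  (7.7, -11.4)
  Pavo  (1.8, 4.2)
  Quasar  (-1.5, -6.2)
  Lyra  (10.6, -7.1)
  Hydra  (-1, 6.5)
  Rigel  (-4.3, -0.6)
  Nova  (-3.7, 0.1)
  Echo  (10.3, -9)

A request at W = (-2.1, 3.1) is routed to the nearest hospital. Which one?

Compare squared distances (the ordering matches that of the actual distances):
d²(W, Tauri) = (-2.1−(-1.2))² + (3.1−(-3.6))² = 0.81 + 44.89 = 45.7
d²(W, Bravo) = (-2.1−7.7)² + (3.1−(-11.4))² = 96.04 + 210.25 = 306.29
d²(W, Pavo) = (-2.1−1.8)² + (3.1−4.2)² = 15.21 + 1.21 = 16.42
d²(W, Quasar) = (-2.1−(-1.5))² + (3.1−(-6.2))² = 0.36 + 86.49 = 86.85
d²(W, Lyra) = (-2.1−10.6)² + (3.1−(-7.1))² = 161.29 + 104.04 = 265.33
d²(W, Hydra) = (-2.1−(-1))² + (3.1−6.5)² = 1.21 + 11.56 = 12.77
d²(W, Rigel) = (-2.1−(-4.3))² + (3.1−(-0.6))² = 4.84 + 13.69 = 18.53
d²(W, Nova) = (-2.1−(-3.7))² + (3.1−0.1)² = 2.56 + 9 = 11.56
d²(W, Echo) = (-2.1−10.3)² + (3.1−(-9))² = 153.76 + 146.41 = 300.17
Minimum is at Nova.

Nova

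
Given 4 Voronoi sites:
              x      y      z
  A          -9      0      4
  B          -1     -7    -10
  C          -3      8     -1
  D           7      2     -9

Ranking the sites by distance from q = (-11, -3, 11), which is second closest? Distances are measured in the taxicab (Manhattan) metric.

C

d(q,A) = |-11−(-9)| + |-3−0| + |11−4| = 2 + 3 + 7 = 12
d(q,B) = |-11−(-1)| + |-3−(-7)| + |11−(-10)| = 10 + 4 + 21 = 35
d(q,C) = |-11−(-3)| + |-3−8| + |11−(-1)| = 8 + 11 + 12 = 31
d(q,D) = |-11−7| + |-3−2| + |11−(-9)| = 18 + 5 + 20 = 43
Sorted ascending: A, C, B, … — the second-nearest is C.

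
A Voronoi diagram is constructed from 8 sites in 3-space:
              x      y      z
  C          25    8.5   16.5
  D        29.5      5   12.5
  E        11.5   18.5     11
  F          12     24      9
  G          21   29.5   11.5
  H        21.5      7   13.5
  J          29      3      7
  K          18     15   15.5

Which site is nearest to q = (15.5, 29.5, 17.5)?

Squared Euclidean distances:
|qC|² = (15.5−25)² + (29.5−8.5)² + (17.5−16.5)² = 90.25 + 441 + 1 = 532.25
|qD|² = (15.5−29.5)² + (29.5−5)² + (17.5−12.5)² = 196 + 600.25 + 25 = 821.25
|qE|² = (15.5−11.5)² + (29.5−18.5)² + (17.5−11)² = 16 + 121 + 42.25 = 179.25
|qF|² = (15.5−12)² + (29.5−24)² + (17.5−9)² = 12.25 + 30.25 + 72.25 = 114.75
|qG|² = (15.5−21)² + (29.5−29.5)² + (17.5−11.5)² = 30.25 + 0 + 36 = 66.25
|qH|² = (15.5−21.5)² + (29.5−7)² + (17.5−13.5)² = 36 + 506.25 + 16 = 558.25
|qJ|² = (15.5−29)² + (29.5−3)² + (17.5−7)² = 182.25 + 702.25 + 110.25 = 994.75
|qK|² = (15.5−18)² + (29.5−15)² + (17.5−15.5)² = 6.25 + 210.25 + 4 = 220.5
The smallest is to G, so q lies in the Voronoi region of G.

G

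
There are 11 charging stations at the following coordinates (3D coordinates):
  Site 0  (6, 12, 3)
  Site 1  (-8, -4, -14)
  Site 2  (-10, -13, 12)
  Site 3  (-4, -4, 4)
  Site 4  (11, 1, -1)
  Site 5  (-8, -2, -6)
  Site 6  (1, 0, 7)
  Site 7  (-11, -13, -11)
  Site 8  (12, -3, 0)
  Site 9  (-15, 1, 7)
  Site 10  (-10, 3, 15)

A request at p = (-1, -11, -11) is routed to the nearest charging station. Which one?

Site 7

Squared Euclidean distances:
d²(p, Site 0) = (-1−6)² + (-11−12)² + (-11−3)² = 49 + 529 + 196 = 774
d²(p, Site 1) = (-1−(-8))² + (-11−(-4))² + (-11−(-14))² = 49 + 49 + 9 = 107
d²(p, Site 2) = (-1−(-10))² + (-11−(-13))² + (-11−12)² = 81 + 4 + 529 = 614
d²(p, Site 3) = (-1−(-4))² + (-11−(-4))² + (-11−4)² = 9 + 49 + 225 = 283
d²(p, Site 4) = (-1−11)² + (-11−1)² + (-11−(-1))² = 144 + 144 + 100 = 388
d²(p, Site 5) = (-1−(-8))² + (-11−(-2))² + (-11−(-6))² = 49 + 81 + 25 = 155
d²(p, Site 6) = (-1−1)² + (-11−0)² + (-11−7)² = 4 + 121 + 324 = 449
d²(p, Site 7) = (-1−(-11))² + (-11−(-13))² + (-11−(-11))² = 100 + 4 + 0 = 104
d²(p, Site 8) = (-1−12)² + (-11−(-3))² + (-11−0)² = 169 + 64 + 121 = 354
d²(p, Site 9) = (-1−(-15))² + (-11−1)² + (-11−7)² = 196 + 144 + 324 = 664
d²(p, Site 10) = (-1−(-10))² + (-11−3)² + (-11−15)² = 81 + 196 + 676 = 953
Minimum is at Site 7.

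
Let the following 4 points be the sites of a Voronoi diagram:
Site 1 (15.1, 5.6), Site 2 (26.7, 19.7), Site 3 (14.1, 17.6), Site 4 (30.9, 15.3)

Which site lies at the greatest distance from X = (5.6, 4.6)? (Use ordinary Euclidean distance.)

Since √ is increasing, it suffices to compare squared distances:
d²(X, Site 1) = (5.6−15.1)² + (4.6−5.6)² = 90.25 + 1 = 91.25
d²(X, Site 2) = (5.6−26.7)² + (4.6−19.7)² = 445.21 + 228.01 = 673.22
d²(X, Site 3) = (5.6−14.1)² + (4.6−17.6)² = 72.25 + 169 = 241.25
d²(X, Site 4) = (5.6−30.9)² + (4.6−15.3)² = 640.09 + 114.49 = 754.58
The largest is to Site 4.

Site 4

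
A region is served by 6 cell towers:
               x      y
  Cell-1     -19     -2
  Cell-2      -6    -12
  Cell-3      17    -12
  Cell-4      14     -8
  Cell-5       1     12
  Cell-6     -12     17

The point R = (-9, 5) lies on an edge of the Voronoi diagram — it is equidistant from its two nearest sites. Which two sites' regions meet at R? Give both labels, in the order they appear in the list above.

Squared distances from R to each site:
d²(R, Cell-1) = (-9−(-19))² + (5−(-2))² = 100 + 49 = 149
d²(R, Cell-2) = (-9−(-6))² + (5−(-12))² = 9 + 289 = 298
d²(R, Cell-3) = (-9−17)² + (5−(-12))² = 676 + 289 = 965
d²(R, Cell-4) = (-9−14)² + (5−(-8))² = 529 + 169 = 698
d²(R, Cell-5) = (-9−1)² + (5−12)² = 100 + 49 = 149
d²(R, Cell-6) = (-9−(-12))² + (5−17)² = 9 + 144 = 153
R is equidistant from Cell-1 and Cell-5 (both at squared distance 149), and every other site is strictly farther — so R lies on the Cell-1–Cell-5 Voronoi edge.

Cell-1 and Cell-5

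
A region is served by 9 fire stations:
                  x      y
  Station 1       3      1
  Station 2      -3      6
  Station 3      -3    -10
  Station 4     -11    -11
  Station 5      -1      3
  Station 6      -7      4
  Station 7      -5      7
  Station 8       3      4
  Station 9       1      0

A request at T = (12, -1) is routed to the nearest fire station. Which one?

Station 1

Squared Euclidean distances:
d²(T, Station 1) = (12−3)² + (-1−1)² = 81 + 4 = 85
d²(T, Station 2) = (12−(-3))² + (-1−6)² = 225 + 49 = 274
d²(T, Station 3) = (12−(-3))² + (-1−(-10))² = 225 + 81 = 306
d²(T, Station 4) = (12−(-11))² + (-1−(-11))² = 529 + 100 = 629
d²(T, Station 5) = (12−(-1))² + (-1−3)² = 169 + 16 = 185
d²(T, Station 6) = (12−(-7))² + (-1−4)² = 361 + 25 = 386
d²(T, Station 7) = (12−(-5))² + (-1−7)² = 289 + 64 = 353
d²(T, Station 8) = (12−3)² + (-1−4)² = 81 + 25 = 106
d²(T, Station 9) = (12−1)² + (-1−0)² = 121 + 1 = 122
Minimum is at Station 1.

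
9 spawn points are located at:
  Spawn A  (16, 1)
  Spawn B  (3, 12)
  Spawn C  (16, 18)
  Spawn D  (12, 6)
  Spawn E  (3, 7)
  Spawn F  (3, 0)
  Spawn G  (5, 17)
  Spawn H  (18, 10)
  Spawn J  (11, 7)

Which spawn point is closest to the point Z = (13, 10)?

Spawn J

Squared Euclidean distances:
d²(Z, Spawn A) = 9 + 81 = 90
d²(Z, Spawn B) = 100 + 4 = 104
d²(Z, Spawn C) = 9 + 64 = 73
d²(Z, Spawn D) = 1 + 16 = 17
d²(Z, Spawn E) = 100 + 9 = 109
d²(Z, Spawn F) = 100 + 100 = 200
d²(Z, Spawn G) = 64 + 49 = 113
d²(Z, Spawn H) = 25 + 0 = 25
d²(Z, Spawn J) = 4 + 9 = 13
Minimum is at Spawn J.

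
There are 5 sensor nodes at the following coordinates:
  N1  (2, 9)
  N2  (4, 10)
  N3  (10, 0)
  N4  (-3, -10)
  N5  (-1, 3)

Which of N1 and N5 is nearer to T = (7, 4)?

N1

Compare squared distances:
|TN1|² = (7−2)² + (4−9)² = 25 + 25 = 50
|TN5|² = (7−(-1))² + (4−3)² = 64 + 1 = 65
50 < 65, so N1 is closer.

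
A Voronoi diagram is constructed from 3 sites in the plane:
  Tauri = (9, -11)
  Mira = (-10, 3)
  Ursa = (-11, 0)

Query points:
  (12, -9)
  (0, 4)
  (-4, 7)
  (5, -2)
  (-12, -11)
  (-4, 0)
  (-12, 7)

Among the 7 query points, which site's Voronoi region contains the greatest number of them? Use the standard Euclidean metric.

(12, -9) — d² to each: Tauri:13, Mira:628, Ursa:610 → nearest is Tauri
(0, 4) — d² to each: Tauri:306, Mira:101, Ursa:137 → nearest is Mira
(-4, 7) — d² to each: Tauri:493, Mira:52, Ursa:98 → nearest is Mira
(5, -2) — d² to each: Tauri:97, Mira:250, Ursa:260 → nearest is Tauri
(-12, -11) — d² to each: Tauri:441, Mira:200, Ursa:122 → nearest is Ursa
(-4, 0) — d² to each: Tauri:290, Mira:45, Ursa:49 → nearest is Mira
(-12, 7) — d² to each: Tauri:765, Mira:20, Ursa:50 → nearest is Mira
Tally — Tauri:2, Mira:4, Ursa:1. Mira captures the most (4).

Mira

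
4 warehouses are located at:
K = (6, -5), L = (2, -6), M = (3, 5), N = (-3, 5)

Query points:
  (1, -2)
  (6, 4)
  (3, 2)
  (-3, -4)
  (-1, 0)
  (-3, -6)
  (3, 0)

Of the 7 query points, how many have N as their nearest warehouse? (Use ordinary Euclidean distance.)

(1, -2) — d² to each: K:34, L:17, M:53, N:65 → nearest is L
(6, 4) — d² to each: K:81, L:116, M:10, N:82 → nearest is M
(3, 2) — d² to each: K:58, L:65, M:9, N:45 → nearest is M
(-3, -4) — d² to each: K:82, L:29, M:117, N:81 → nearest is L
(-1, 0) — d² to each: K:74, L:45, M:41, N:29 → nearest is N
(-3, -6) — d² to each: K:82, L:25, M:157, N:121 → nearest is L
(3, 0) — d² to each: K:34, L:37, M:25, N:61 → nearest is M
1 of the 7 points has N as nearest.

1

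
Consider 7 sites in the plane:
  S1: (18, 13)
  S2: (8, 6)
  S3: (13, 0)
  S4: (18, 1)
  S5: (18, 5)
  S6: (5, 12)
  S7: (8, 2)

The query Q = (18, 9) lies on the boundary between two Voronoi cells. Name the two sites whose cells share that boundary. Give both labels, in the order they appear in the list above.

S1 and S5

Squared distances from Q to each site:
|QS1|² = (18−18)² + (9−13)² = 0 + 16 = 16
|QS2|² = (18−8)² + (9−6)² = 100 + 9 = 109
|QS3|² = (18−13)² + (9−0)² = 25 + 81 = 106
|QS4|² = (18−18)² + (9−1)² = 0 + 64 = 64
|QS5|² = (18−18)² + (9−5)² = 0 + 16 = 16
|QS6|² = (18−5)² + (9−12)² = 169 + 9 = 178
|QS7|² = (18−8)² + (9−2)² = 100 + 49 = 149
Q is equidistant from S1 and S5 (both at squared distance 16), and every other site is strictly farther — so Q lies on the S1–S5 Voronoi edge.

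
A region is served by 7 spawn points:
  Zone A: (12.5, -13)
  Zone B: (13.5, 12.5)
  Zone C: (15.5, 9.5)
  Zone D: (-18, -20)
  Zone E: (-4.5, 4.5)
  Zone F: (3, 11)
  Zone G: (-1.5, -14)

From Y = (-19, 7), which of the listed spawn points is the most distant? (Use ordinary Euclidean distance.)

Zone A

Squared Euclidean distances:
d²(Y, Zone A) = (-19−12.5)² + (7−(-13))² = 992.25 + 400 = 1392.25
d²(Y, Zone B) = (-19−13.5)² + (7−12.5)² = 1056.25 + 30.25 = 1086.5
d²(Y, Zone C) = (-19−15.5)² + (7−9.5)² = 1190.25 + 6.25 = 1196.5
d²(Y, Zone D) = (-19−(-18))² + (7−(-20))² = 1 + 729 = 730
d²(Y, Zone E) = (-19−(-4.5))² + (7−4.5)² = 210.25 + 6.25 = 216.5
d²(Y, Zone F) = (-19−3)² + (7−11)² = 484 + 16 = 500
d²(Y, Zone G) = (-19−(-1.5))² + (7−(-14))² = 306.25 + 441 = 747.25
The largest is to Zone A.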